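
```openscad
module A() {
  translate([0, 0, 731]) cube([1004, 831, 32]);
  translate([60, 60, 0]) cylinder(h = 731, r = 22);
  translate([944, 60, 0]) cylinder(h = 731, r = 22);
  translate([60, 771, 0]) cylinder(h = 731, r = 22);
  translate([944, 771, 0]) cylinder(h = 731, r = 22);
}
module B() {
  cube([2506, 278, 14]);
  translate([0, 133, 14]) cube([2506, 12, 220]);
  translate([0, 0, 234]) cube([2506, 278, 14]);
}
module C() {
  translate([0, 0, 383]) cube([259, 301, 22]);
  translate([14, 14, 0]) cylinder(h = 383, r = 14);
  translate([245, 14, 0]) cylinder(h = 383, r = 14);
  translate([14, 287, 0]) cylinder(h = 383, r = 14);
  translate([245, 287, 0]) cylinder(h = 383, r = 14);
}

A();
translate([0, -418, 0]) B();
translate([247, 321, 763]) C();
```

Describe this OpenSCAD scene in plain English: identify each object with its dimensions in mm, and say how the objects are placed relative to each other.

A is a table with a 1004×831 mm rectangular top, 32 mm thick, top surface at z = 763 mm, supported by four round legs of 44 mm diameter, each leg's bounding box inset 38 mm from the nearest pair of top edges, running from the floor.

B is an I-beam lying along x, 2506 mm long. Overall section height 248 mm. Two flanges 278 mm wide (y) and 14 mm thick, one on the floor and one at the top; a web 12 mm thick runs between them, centred on the flange width.

C is a four-legged stool. The seat is 259×301 mm, 22 mm thick, top at z = 405 mm. It stands on four round legs, each 28 mm in diameter, from z = 0 to the seat underside, each leg's axis is inset half a diameter from the nearest pair of seat edges (so the leg's bounding box is flush with the corner).

The I-beam is on the floor beside the table on its −y side. The stool is on top of the table.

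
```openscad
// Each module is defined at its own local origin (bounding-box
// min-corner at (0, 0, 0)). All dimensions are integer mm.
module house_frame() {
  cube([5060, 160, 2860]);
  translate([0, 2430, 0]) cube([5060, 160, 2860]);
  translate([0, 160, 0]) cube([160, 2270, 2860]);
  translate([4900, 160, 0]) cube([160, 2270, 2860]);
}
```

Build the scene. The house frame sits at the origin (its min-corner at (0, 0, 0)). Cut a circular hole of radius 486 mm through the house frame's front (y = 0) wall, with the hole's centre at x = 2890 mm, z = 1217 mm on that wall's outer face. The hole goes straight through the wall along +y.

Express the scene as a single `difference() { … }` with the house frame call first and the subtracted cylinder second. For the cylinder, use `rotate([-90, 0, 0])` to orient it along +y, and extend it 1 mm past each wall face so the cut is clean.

difference() {
  house_frame();
  translate([2890, -1, 1217]) rotate([-90, 0, 0]) cylinder(h = 162, r = 486);
}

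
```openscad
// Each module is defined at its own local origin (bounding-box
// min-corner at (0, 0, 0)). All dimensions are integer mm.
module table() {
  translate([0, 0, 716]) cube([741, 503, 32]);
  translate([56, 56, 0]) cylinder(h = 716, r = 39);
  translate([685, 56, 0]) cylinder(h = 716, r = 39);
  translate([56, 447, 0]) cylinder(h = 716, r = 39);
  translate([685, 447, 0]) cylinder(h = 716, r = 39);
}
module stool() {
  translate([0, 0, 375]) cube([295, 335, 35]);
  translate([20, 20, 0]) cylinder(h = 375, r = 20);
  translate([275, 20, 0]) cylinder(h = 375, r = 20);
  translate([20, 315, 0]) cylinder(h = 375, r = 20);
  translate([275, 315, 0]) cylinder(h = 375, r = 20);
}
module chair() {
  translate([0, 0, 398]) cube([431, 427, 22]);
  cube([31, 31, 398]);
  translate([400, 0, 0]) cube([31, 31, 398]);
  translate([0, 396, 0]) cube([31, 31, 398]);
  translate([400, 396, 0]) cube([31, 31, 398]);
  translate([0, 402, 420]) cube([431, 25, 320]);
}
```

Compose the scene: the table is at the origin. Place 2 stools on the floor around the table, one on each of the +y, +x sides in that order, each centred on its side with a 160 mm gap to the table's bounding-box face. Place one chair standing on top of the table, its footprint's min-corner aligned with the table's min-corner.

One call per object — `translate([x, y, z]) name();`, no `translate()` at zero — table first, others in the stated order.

table();
translate([223, 663, 0]) stool();
translate([901, 84, 0]) stool();
translate([0, 0, 748]) chair();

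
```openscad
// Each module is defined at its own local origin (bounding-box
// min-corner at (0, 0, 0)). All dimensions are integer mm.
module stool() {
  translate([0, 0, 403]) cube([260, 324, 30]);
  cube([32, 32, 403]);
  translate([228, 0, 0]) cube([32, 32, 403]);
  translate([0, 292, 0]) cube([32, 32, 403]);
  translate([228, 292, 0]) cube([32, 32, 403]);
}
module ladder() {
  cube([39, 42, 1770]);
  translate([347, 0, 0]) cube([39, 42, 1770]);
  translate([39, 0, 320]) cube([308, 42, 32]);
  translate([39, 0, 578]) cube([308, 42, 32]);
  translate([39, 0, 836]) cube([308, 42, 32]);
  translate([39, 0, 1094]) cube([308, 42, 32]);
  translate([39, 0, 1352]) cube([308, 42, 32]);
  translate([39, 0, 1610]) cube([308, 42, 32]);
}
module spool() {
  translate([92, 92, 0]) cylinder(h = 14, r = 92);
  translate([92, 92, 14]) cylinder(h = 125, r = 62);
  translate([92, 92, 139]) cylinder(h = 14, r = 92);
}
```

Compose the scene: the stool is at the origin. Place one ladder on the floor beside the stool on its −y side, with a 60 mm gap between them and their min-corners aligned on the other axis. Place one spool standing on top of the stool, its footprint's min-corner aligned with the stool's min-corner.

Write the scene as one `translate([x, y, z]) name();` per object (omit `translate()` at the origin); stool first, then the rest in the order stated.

stool();
translate([0, -102, 0]) ladder();
translate([0, 0, 433]) spool();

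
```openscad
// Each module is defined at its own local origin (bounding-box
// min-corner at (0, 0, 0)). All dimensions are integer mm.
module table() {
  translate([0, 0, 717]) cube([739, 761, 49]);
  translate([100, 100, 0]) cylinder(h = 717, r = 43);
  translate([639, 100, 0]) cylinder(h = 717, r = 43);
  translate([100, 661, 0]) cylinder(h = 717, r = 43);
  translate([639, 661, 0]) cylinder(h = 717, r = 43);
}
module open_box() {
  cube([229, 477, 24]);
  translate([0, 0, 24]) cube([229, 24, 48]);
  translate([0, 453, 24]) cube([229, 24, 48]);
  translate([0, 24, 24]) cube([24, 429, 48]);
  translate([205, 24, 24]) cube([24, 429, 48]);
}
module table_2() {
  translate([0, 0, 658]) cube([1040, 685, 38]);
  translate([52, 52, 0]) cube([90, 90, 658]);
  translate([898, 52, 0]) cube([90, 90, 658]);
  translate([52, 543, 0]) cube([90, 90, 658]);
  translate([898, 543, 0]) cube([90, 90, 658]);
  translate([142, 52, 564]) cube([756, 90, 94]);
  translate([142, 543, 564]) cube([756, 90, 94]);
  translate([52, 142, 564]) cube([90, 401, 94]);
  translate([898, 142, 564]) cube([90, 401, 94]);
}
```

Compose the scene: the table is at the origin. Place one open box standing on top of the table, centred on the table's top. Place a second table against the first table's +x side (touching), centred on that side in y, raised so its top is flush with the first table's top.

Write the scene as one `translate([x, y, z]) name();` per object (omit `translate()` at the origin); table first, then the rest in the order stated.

table();
translate([255, 142, 766]) open_box();
translate([739, 38, 70]) table_2();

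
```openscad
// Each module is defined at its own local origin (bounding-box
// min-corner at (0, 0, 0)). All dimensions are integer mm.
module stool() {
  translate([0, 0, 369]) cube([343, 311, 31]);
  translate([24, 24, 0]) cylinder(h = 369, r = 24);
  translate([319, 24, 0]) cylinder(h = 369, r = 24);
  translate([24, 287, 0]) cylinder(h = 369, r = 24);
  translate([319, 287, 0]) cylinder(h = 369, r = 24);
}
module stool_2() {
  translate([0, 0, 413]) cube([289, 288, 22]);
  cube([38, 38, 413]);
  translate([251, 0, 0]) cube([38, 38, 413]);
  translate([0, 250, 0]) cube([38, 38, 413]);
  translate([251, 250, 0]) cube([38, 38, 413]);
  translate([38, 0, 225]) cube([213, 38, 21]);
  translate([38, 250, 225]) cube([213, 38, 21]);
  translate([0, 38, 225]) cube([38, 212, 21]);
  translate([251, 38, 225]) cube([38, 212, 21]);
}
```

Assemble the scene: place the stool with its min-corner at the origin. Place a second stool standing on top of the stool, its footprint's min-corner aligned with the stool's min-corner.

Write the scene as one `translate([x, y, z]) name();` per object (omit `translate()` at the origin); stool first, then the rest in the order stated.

stool();
translate([0, 0, 400]) stool_2();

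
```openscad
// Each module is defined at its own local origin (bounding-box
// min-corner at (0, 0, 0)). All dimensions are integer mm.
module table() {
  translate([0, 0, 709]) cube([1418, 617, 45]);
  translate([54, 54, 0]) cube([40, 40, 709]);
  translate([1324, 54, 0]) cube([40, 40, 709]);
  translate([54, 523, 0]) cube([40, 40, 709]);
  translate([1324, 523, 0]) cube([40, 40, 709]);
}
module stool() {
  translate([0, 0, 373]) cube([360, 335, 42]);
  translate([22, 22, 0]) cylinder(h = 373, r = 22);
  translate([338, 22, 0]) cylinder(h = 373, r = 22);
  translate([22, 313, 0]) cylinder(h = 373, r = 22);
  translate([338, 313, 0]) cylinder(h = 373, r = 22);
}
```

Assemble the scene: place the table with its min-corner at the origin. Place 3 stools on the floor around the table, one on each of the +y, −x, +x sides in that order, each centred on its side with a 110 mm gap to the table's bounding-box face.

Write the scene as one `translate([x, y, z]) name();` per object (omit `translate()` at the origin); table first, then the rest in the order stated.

table();
translate([529, 727, 0]) stool();
translate([-470, 141, 0]) stool();
translate([1528, 141, 0]) stool();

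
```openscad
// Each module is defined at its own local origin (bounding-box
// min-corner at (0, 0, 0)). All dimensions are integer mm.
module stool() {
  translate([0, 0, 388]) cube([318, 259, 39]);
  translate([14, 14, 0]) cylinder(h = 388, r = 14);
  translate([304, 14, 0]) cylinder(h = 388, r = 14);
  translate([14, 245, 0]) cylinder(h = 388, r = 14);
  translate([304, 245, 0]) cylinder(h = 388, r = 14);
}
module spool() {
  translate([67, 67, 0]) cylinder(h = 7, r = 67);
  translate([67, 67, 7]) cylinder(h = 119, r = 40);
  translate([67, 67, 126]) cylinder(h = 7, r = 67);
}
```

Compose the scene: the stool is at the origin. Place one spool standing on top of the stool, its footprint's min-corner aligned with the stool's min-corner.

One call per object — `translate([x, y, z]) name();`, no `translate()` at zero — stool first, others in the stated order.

stool();
translate([0, 0, 427]) spool();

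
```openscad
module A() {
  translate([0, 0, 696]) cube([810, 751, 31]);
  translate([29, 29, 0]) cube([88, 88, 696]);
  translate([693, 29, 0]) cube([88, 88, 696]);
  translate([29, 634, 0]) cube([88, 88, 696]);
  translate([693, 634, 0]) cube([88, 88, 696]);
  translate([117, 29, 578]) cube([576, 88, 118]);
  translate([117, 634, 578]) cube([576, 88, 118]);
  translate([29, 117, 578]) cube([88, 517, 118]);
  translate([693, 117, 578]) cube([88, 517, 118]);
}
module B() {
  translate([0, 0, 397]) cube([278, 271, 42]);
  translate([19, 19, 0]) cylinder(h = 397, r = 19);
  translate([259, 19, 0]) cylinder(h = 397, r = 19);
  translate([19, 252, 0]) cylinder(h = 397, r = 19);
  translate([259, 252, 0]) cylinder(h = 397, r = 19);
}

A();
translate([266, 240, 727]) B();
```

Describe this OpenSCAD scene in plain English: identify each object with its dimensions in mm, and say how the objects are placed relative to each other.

A is a rectangular dining table. The top is 810×751×31 mm with its upper surface at z = 727 mm. It stands on four 88×88 mm square legs, each inset 29 mm from the nearest pair of top edges, running from the floor to the underside of the top. Four apron rails, 88 mm thick and 118 mm tall, run between adjacent legs with their top edges flush with the underside of the top and their outer faces flush with the legs' outer faces.

B is a four-legged stool. The seat is 278×271 mm, 42 mm thick, top at z = 439 mm. It stands on four round legs, each 38 mm in diameter, from z = 0 to the seat underside, each leg's axis is inset half a diameter from the nearest pair of seat edges (so the leg's bounding box is flush with the corner).

The stool is on top of the table, centred.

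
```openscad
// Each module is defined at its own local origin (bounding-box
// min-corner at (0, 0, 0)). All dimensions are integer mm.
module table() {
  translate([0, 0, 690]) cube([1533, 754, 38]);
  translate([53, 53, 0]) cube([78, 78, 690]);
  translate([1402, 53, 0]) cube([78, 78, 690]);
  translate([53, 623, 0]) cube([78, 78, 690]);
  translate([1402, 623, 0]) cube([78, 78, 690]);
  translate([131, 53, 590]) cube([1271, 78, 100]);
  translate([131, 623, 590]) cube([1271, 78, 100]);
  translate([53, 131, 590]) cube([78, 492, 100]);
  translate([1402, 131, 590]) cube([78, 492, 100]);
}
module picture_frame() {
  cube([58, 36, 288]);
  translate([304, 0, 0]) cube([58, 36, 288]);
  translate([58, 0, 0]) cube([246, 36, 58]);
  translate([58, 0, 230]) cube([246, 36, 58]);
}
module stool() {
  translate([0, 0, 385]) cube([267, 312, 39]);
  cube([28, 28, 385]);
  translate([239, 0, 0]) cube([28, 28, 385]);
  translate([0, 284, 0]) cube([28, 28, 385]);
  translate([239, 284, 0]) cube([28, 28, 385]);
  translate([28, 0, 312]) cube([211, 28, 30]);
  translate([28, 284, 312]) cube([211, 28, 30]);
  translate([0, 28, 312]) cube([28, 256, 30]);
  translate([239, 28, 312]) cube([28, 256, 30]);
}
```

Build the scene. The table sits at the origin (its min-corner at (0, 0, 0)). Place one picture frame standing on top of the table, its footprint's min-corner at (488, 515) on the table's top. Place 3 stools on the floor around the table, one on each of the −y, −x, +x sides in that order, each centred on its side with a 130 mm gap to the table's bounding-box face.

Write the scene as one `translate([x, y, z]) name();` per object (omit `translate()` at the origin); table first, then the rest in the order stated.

table();
translate([488, 515, 728]) picture_frame();
translate([633, -442, 0]) stool();
translate([-397, 221, 0]) stool();
translate([1663, 221, 0]) stool();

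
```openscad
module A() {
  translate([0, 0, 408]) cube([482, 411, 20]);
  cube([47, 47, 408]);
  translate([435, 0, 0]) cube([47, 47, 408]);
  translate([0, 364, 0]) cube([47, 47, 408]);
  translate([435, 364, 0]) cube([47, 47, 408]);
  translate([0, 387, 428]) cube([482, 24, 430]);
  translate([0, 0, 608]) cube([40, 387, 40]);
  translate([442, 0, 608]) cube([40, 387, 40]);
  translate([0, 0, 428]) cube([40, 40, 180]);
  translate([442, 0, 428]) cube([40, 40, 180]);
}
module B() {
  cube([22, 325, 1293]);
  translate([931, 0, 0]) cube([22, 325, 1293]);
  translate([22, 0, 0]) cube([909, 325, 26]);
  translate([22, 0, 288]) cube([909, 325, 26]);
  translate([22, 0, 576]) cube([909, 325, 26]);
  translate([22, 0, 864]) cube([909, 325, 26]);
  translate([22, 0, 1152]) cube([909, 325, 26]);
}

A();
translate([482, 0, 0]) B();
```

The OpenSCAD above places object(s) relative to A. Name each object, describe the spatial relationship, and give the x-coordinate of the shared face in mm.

The chair's +x face and the bookshelf's −x face are both at x = 482 mm.

A is a chair. B is a bookshelf. The bookshelf is against the chair's +x side, with their −y faces flush. The x-coordinate of the shared face is 482 mm.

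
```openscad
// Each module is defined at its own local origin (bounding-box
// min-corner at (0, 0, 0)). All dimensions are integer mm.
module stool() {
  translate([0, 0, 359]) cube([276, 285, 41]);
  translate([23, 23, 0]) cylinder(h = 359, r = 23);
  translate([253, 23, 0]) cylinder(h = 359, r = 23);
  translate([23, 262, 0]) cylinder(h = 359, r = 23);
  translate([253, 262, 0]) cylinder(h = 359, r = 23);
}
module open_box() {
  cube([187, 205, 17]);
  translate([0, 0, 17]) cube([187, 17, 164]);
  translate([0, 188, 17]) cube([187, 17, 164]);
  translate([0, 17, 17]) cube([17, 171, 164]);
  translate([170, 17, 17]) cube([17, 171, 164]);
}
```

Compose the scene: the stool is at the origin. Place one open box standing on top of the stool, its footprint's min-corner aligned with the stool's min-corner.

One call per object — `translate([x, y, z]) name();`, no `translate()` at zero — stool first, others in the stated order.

stool();
translate([0, 0, 400]) open_box();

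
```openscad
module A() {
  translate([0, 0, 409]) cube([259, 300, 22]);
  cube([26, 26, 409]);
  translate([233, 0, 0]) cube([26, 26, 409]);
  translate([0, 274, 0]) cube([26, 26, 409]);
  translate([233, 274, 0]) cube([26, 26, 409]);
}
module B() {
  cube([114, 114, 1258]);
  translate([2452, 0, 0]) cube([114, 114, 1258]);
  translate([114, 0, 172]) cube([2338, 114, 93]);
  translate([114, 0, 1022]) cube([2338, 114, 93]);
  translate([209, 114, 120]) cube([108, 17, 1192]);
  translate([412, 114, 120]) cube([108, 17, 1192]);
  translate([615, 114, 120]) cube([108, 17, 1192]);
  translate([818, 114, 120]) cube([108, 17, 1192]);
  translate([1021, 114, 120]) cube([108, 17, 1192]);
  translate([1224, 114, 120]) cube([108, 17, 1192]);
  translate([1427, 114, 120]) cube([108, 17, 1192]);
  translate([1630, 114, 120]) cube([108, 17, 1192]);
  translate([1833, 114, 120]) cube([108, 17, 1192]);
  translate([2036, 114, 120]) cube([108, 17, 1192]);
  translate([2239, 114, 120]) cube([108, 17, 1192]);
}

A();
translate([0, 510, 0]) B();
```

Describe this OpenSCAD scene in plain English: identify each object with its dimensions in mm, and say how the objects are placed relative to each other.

A is a simple wooden stool: a rectangular seat 259 mm (x) by 300 mm (y), 22 mm thick, top face at z = 431 mm, on four square legs, each 26×26 mm in cross-section. The legs rest on z = 0, each flush with a corner of the seat.

B is a fence section. Two 114×114 mm posts, 1258 mm tall, stand on the floor with a clear span of 2338 mm between their inner faces. Two horizontal rails of 114×93 mm section span the gap between the posts with their undersides at z = 172 mm and z = 1022 mm, flush with the posts' −y face. 11 pickets, each 108 mm wide, 17 mm thick and 1192 mm tall, are fixed to the +y face of the rails with their bottoms at z = 120 mm, evenly spaced across the span with equal gaps (rounded down to the nearest mm) at the −x end and between each pair — any rounding remainder accumulates at the +x end.

The fence section is on the floor beside the stool on its +y side.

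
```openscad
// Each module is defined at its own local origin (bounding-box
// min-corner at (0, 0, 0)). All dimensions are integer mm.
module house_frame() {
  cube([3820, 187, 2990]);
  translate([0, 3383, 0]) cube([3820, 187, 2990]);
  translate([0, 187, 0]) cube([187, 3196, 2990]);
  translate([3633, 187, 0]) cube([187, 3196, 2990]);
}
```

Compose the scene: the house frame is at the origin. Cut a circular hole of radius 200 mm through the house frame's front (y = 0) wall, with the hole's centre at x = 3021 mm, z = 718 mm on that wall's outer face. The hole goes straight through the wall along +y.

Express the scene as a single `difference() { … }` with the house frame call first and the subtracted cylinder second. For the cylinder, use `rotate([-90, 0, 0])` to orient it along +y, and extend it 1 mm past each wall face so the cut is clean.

difference() {
  house_frame();
  translate([3021, -1, 718]) rotate([-90, 0, 0]) cylinder(h = 189, r = 200);
}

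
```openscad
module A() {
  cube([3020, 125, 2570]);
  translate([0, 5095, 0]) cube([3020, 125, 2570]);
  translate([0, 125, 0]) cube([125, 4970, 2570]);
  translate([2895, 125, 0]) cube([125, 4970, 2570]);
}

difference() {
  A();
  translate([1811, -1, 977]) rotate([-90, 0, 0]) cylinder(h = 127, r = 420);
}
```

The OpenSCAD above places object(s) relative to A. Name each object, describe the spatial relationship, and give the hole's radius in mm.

The subtracted cylinder has r = 420 mm.

A is a house frame. The house frame has a circular hole through its front wall. The hole's radius is 420 mm.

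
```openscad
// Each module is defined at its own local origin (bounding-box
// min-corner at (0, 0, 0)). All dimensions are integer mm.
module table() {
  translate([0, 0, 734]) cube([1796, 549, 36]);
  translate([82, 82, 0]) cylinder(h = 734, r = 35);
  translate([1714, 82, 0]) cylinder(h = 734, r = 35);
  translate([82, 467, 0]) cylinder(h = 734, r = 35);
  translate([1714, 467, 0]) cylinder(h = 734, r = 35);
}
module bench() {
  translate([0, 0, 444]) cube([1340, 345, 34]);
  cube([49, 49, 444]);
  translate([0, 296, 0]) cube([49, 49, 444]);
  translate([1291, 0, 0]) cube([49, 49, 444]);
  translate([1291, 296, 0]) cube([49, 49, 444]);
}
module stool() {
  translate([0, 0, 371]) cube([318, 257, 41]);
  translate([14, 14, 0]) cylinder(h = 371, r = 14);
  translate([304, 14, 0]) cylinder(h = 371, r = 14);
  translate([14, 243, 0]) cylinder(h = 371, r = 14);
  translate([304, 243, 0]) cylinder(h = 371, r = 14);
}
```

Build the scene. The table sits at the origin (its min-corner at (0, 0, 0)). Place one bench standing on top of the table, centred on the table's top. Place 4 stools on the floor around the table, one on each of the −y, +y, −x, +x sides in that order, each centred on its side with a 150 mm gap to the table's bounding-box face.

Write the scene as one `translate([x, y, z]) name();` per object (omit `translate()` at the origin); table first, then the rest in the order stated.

table();
translate([228, 102, 770]) bench();
translate([739, -407, 0]) stool();
translate([739, 699, 0]) stool();
translate([-468, 146, 0]) stool();
translate([1946, 146, 0]) stool();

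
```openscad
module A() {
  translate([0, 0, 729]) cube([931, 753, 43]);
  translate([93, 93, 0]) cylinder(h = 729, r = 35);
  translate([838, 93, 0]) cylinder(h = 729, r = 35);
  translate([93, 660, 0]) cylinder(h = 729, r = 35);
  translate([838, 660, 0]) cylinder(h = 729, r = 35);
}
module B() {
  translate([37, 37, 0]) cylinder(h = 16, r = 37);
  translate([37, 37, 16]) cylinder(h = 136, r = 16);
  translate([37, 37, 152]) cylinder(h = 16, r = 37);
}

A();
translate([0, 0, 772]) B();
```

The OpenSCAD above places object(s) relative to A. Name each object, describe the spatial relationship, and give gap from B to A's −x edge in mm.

A is a table. B is a spool. The spool is on top of the table. The gap from the spool to the table's −x edge is 0 mm.

The spool's min-x is at 0; the table's min-x is 0; gap = 0 mm.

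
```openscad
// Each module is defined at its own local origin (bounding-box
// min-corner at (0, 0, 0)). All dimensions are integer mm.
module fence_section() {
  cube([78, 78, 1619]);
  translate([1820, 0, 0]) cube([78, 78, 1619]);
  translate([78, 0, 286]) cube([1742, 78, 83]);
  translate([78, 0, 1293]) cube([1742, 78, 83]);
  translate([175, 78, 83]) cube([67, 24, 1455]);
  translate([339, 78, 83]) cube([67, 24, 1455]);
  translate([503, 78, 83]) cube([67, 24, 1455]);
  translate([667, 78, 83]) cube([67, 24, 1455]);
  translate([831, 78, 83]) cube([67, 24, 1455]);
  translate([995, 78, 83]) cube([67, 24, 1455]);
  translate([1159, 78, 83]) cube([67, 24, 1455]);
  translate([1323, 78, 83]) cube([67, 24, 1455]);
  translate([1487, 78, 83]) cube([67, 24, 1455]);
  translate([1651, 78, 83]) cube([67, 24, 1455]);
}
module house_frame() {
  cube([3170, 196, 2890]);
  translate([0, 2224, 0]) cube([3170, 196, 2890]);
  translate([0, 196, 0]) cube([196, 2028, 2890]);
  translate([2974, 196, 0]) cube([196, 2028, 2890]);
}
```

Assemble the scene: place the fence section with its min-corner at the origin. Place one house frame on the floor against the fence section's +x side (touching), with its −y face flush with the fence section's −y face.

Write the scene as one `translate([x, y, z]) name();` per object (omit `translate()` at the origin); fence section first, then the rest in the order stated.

fence_section();
translate([1898, 0, 0]) house_frame();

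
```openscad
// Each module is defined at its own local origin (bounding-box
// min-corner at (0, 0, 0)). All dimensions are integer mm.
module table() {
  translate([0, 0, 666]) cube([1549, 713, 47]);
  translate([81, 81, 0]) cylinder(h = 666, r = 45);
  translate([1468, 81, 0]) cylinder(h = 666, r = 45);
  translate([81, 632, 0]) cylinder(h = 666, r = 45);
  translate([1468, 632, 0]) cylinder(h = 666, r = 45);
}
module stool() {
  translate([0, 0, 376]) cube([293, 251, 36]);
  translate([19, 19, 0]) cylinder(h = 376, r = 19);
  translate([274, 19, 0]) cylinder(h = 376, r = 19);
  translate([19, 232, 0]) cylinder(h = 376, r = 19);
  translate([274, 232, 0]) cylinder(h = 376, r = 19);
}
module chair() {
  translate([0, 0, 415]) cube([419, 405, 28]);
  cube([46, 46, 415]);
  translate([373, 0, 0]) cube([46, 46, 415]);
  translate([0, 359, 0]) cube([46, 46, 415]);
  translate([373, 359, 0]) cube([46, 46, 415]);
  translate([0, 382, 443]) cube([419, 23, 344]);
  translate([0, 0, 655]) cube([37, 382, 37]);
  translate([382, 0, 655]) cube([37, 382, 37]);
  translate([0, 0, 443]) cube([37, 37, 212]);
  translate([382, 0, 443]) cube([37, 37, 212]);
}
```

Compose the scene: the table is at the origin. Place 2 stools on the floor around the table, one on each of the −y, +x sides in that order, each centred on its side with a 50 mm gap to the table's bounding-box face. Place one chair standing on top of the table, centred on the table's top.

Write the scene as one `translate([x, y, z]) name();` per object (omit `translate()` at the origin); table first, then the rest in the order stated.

table();
translate([628, -301, 0]) stool();
translate([1599, 231, 0]) stool();
translate([565, 154, 713]) chair();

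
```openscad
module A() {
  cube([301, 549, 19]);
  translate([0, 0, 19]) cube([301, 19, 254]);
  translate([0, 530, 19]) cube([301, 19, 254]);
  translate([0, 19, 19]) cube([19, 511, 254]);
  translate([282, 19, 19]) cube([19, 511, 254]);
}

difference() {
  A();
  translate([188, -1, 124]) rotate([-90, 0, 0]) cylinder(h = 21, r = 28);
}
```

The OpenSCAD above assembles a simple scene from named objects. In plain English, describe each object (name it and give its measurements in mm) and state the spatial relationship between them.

A is an open storage box with external size 301×549×273 mm and wall thickness 19 mm (the base is also 19 mm thick). The base covers the whole footprint; the four walls stand on the base, with the y-facing walls full-width and the x-facing walls fitting between their inner faces.

The open box has a circular hole of radius 28 mm through its front wall, centred at (x = 188, z = 124).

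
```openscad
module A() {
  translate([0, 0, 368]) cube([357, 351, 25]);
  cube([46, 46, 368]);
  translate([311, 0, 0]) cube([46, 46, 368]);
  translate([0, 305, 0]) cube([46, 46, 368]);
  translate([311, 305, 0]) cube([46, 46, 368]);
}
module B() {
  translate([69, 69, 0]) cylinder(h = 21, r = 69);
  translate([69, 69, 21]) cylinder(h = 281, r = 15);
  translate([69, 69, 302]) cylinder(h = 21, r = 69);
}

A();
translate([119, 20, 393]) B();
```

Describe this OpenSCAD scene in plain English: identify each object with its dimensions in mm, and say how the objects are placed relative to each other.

A is a four-legged stool. The seat is 357×351 mm, 25 mm thick, top at z = 393 mm. It stands on four square legs, each 46×46 mm in cross-section, from z = 0 to the seat underside, each flush with a corner of the seat.

B is a spool: two coaxial disc flanges of radius 69 mm and thickness 21 mm, joined by a core cylinder of radius 15 mm and height 281 mm. The lower flange rests on z = 0 and the three cylinders share a vertical axis.

The spool is on top of the stool.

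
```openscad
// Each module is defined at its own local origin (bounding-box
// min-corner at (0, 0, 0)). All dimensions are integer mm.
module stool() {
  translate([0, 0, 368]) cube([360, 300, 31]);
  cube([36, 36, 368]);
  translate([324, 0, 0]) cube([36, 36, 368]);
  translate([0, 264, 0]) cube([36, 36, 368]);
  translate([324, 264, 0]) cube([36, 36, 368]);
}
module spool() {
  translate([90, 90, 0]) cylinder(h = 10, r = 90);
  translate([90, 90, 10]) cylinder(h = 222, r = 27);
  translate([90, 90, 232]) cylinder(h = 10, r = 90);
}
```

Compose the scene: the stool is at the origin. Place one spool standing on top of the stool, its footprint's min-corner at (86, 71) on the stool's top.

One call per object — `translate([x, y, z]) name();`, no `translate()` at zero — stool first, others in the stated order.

stool();
translate([86, 71, 399]) spool();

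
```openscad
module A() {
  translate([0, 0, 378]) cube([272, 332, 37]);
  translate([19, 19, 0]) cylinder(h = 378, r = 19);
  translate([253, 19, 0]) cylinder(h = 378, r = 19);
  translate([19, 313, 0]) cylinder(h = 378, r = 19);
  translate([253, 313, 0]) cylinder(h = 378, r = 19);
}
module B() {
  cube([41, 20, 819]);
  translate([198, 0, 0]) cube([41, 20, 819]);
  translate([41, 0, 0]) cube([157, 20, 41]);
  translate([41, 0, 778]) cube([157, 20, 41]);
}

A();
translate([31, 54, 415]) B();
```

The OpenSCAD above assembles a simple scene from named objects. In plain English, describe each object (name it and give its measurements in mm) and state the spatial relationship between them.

A is a four-legged stool. The seat is a 272×332×37 mm slab whose top surface is at z = 415 mm; four round legs, each 38 mm in diameter, run from the floor (z = 0) to the underside of the seat, each leg's axis is inset half a diameter from the nearest pair of seat edges (so the leg's bounding box is flush with the corner).

B is a picture frame with a 157×737 mm rectangular opening (x by z) and a uniform 41 mm border on every side. Frame depth is 20 mm along y. It is built from two vertical stiles running the full outside height and two horizontal rails spanning the gap between the stiles.

The picture frame is on top of the stool.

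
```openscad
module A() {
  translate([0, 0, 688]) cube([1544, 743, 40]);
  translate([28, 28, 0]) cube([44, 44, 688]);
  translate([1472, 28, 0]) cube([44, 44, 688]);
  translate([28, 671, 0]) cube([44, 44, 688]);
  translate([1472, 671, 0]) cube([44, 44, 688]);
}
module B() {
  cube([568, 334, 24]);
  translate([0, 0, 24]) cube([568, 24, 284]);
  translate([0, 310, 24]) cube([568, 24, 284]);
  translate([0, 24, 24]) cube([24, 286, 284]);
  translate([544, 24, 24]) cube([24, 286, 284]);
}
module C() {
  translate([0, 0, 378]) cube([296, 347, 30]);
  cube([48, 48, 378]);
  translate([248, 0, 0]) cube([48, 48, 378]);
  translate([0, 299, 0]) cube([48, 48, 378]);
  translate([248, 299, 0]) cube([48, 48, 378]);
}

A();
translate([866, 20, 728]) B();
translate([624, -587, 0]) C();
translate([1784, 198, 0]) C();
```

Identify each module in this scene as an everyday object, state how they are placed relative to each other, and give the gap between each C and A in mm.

A is a table. B is an open box. C is a stool. The open box is on top of the table. Two stools sit around the table at the −y, +x sides. The gap between each stool and the table is 240 mm.

Each stool's nearest face is 240 mm from the table's bounding box.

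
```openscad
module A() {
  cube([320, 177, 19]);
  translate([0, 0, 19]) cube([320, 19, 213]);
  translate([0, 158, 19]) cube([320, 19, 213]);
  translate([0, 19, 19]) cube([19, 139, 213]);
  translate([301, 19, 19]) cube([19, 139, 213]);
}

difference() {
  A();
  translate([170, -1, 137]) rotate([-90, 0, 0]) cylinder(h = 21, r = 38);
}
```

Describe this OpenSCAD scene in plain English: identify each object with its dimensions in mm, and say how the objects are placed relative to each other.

A is an open-topped rectangular box: outside dimensions 320×177×232 mm, with a uniform wall and base thickness of 19 mm. The base is a full 320×177 slab on the floor; four walls sit on top of the base. The front and back walls (the −y and +y sides) span the full width; the two side walls fit between them.

The open box has a circular hole of radius 38 mm through its front wall, centred at (x = 170, z = 137).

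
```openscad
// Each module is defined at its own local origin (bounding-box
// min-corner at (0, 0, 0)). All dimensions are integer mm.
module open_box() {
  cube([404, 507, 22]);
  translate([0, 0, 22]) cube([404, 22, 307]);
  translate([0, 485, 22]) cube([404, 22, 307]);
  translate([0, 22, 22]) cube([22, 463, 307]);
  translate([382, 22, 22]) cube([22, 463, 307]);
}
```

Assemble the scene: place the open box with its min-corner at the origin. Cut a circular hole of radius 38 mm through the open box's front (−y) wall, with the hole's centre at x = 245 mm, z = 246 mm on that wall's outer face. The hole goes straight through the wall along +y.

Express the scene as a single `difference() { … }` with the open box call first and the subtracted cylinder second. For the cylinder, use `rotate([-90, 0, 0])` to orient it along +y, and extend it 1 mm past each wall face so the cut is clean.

difference() {
  open_box();
  translate([245, -1, 246]) rotate([-90, 0, 0]) cylinder(h = 24, r = 38);
}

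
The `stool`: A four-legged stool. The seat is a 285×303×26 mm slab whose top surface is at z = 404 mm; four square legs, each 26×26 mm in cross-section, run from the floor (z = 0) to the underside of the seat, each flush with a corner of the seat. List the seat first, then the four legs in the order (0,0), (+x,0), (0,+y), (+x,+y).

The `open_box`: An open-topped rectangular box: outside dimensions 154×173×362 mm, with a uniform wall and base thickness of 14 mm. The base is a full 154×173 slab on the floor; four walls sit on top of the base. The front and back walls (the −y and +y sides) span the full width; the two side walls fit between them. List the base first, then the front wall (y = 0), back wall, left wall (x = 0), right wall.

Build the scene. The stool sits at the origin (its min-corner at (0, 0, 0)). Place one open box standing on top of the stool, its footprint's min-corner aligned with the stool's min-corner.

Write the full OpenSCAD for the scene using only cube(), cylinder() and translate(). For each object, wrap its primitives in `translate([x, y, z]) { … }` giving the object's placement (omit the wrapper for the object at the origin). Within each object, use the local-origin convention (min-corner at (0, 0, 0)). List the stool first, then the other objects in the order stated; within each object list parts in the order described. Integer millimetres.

translate([0, 0, 378]) cube([285, 303, 26]);
cube([26, 26, 378]);
translate([259, 0, 0]) cube([26, 26, 378]);
translate([0, 277, 0]) cube([26, 26, 378]);
translate([259, 277, 0]) cube([26, 26, 378]);
translate([0, 0, 404]) {
  cube([154, 173, 14]);
  translate([0, 0, 14]) cube([154, 14, 348]);
  translate([0, 159, 14]) cube([154, 14, 348]);
  translate([0, 14, 14]) cube([14, 145, 348]);
  translate([140, 14, 14]) cube([14, 145, 348]);
}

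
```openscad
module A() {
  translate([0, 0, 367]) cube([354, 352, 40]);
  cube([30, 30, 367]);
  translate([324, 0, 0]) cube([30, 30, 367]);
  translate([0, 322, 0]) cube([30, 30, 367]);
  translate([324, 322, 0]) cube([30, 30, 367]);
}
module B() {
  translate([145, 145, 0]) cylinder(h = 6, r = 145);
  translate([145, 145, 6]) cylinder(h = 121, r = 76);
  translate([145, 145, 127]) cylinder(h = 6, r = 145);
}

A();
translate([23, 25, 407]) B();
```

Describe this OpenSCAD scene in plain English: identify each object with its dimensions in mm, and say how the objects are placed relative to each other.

A is a simple wooden stool: a rectangular seat 354 mm (x) by 352 mm (y), 40 mm thick, top face at z = 407 mm, on four square legs, each 30×30 mm in cross-section. The legs rest on z = 0, each flush with a corner of the seat.

B is a spool: two coaxial disc flanges of radius 145 mm and thickness 6 mm, joined by a core cylinder of radius 76 mm and height 121 mm. The lower flange rests on z = 0 and the three cylinders share a vertical axis.

The spool is on top of the stool.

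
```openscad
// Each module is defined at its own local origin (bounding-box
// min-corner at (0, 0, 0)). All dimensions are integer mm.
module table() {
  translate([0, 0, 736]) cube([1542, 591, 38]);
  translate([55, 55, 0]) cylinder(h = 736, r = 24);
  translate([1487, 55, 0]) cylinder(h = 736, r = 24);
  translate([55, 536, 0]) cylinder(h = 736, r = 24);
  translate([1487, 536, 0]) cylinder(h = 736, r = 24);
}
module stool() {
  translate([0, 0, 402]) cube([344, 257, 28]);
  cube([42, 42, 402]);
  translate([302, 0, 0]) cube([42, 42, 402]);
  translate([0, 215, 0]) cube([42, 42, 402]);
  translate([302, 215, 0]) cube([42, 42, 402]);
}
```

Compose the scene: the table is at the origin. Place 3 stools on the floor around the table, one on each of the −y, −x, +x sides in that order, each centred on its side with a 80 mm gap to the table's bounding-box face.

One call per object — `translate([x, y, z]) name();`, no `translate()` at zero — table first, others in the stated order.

table();
translate([599, -337, 0]) stool();
translate([-424, 167, 0]) stool();
translate([1622, 167, 0]) stool();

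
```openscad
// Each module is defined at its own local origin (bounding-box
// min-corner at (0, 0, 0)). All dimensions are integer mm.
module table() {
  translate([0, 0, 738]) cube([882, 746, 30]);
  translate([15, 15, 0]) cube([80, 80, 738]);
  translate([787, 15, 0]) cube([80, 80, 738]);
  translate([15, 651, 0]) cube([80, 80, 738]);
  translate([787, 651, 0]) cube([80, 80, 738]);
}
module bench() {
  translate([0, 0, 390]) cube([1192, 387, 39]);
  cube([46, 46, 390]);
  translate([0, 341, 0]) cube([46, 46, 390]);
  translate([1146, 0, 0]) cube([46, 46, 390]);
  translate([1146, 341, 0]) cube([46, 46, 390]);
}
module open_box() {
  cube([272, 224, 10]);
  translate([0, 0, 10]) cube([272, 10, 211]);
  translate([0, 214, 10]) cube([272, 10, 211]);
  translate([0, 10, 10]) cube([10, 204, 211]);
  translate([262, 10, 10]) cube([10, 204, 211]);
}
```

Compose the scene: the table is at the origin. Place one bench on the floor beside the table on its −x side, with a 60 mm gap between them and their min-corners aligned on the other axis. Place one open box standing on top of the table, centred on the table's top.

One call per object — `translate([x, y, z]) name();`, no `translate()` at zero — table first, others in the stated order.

table();
translate([-1252, 0, 0]) bench();
translate([305, 261, 768]) open_box();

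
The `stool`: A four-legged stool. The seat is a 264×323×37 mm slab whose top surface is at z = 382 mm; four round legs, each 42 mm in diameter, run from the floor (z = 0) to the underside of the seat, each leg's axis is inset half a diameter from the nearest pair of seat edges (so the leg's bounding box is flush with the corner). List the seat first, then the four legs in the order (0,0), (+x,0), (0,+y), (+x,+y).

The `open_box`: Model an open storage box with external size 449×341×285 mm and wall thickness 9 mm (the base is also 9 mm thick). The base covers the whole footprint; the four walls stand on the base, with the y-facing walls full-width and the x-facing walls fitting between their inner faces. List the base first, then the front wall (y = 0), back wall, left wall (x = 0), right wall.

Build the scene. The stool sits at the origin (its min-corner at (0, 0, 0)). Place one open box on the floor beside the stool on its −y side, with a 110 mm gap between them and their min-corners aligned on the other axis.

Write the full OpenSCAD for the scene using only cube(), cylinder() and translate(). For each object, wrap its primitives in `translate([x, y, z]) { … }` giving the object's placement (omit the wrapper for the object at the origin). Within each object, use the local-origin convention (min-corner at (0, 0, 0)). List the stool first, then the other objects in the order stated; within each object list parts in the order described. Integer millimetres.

translate([0, 0, 345]) cube([264, 323, 37]);
translate([21, 21, 0]) cylinder(h = 345, r = 21);
translate([243, 21, 0]) cylinder(h = 345, r = 21);
translate([21, 302, 0]) cylinder(h = 345, r = 21);
translate([243, 302, 0]) cylinder(h = 345, r = 21);
translate([0, -451, 0]) {
  cube([449, 341, 9]);
  translate([0, 0, 9]) cube([449, 9, 276]);
  translate([0, 332, 9]) cube([449, 9, 276]);
  translate([0, 9, 9]) cube([9, 323, 276]);
  translate([440, 9, 9]) cube([9, 323, 276]);
}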